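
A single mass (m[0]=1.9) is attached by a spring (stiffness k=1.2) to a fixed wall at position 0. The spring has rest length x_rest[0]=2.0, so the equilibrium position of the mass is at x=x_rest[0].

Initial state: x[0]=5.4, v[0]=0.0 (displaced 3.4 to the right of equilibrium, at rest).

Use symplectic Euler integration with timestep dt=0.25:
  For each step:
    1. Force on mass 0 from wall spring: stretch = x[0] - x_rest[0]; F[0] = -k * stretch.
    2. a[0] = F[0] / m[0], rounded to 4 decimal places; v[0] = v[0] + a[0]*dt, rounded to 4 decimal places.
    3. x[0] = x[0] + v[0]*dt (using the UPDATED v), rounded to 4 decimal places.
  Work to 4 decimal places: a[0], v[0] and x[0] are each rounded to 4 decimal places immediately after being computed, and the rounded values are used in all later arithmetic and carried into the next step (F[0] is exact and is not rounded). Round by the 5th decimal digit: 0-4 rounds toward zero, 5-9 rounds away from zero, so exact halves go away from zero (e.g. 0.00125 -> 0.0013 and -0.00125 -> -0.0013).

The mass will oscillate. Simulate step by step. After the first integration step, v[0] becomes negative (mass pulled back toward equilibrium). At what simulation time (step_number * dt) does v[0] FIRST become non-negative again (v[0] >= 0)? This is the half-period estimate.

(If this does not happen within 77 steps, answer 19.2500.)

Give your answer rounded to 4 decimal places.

Step 0: x=[5.4000] v=[0.0000]
Step 1: x=[5.2658] v=[-0.5369]
Step 2: x=[5.0027] v=[-1.0526]
Step 3: x=[4.6210] v=[-1.5267]
Step 4: x=[4.1359] v=[-1.9406]
Step 5: x=[3.5664] v=[-2.2779]
Step 6: x=[2.9351] v=[-2.5252]
Step 7: x=[2.2669] v=[-2.6729]
Step 8: x=[1.5881] v=[-2.7151]
Step 9: x=[0.9256] v=[-2.6501]
Step 10: x=[0.3055] v=[-2.4805]
Step 11: x=[-0.2478] v=[-2.2130]
Step 12: x=[-0.7123] v=[-1.8581]
Step 13: x=[-1.0698] v=[-1.4299]
Step 14: x=[-1.3061] v=[-0.9452]
Step 15: x=[-1.4119] v=[-0.4232]
Step 16: x=[-1.3830] v=[0.1155]
First v>=0 after going negative at step 16, time=4.0000

Answer: 4.0000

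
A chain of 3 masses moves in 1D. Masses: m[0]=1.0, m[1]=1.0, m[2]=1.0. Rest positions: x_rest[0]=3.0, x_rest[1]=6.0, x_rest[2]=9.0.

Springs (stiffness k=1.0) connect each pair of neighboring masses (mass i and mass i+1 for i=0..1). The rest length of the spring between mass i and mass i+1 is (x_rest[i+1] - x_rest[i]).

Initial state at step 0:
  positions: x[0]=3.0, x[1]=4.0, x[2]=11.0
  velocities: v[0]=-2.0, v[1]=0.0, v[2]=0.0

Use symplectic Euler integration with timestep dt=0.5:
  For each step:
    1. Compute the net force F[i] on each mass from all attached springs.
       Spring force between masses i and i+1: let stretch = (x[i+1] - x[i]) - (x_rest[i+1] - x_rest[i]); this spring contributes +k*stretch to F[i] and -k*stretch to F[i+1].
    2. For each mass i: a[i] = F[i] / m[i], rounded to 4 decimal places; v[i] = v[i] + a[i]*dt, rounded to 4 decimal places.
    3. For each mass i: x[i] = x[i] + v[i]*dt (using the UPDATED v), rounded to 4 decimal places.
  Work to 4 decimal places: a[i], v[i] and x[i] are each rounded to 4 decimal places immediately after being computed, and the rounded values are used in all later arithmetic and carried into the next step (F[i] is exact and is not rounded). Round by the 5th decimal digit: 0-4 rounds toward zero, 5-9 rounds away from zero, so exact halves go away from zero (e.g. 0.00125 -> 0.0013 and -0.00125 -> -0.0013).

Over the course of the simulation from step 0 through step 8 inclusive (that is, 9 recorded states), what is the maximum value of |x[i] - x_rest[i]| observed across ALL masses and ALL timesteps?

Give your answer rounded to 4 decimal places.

Answer: 4.3519

Derivation:
Step 0: x=[3.0000 4.0000 11.0000] v=[-2.0000 0.0000 0.0000]
Step 1: x=[1.5000 5.5000 10.0000] v=[-3.0000 3.0000 -2.0000]
Step 2: x=[0.2500 7.1250 8.6250] v=[-2.5000 3.2500 -2.7500]
Step 3: x=[-0.0313 7.4063 7.6250] v=[-0.5625 0.5625 -2.0000]
Step 4: x=[0.7969 5.8828 7.3203] v=[1.6563 -3.0470 -0.6094]
Step 5: x=[2.1466 3.4472 7.4063] v=[2.6993 -4.8712 0.1719]
Step 6: x=[3.0714 1.6762 7.2525] v=[1.8496 -3.5420 -0.3077]
Step 7: x=[2.8974 1.6481 6.4546] v=[-0.3480 -0.0563 -1.5959]
Step 8: x=[1.6611 3.1339 5.2050] v=[-2.4727 2.9716 -2.4992]
Max displacement = 4.3519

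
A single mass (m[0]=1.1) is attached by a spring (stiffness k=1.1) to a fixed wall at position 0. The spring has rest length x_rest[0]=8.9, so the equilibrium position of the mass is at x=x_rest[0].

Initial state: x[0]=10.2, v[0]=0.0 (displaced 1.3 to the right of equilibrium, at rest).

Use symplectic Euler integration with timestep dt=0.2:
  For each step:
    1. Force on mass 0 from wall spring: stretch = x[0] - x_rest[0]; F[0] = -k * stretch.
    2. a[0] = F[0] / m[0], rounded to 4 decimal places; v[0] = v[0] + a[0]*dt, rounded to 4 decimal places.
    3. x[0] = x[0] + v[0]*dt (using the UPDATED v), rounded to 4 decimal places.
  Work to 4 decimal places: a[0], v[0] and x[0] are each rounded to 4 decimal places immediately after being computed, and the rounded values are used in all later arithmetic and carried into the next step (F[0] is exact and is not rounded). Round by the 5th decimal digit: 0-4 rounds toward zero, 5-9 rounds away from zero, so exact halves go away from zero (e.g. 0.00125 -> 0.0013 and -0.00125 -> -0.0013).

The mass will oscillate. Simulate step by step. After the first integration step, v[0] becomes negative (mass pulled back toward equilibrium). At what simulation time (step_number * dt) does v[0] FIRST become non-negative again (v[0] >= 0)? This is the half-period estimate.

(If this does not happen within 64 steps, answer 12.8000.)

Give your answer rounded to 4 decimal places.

Answer: 3.2000

Derivation:
Step 0: x=[10.2000] v=[0.0000]
Step 1: x=[10.1480] v=[-0.2600]
Step 2: x=[10.0461] v=[-0.5096]
Step 3: x=[9.8983] v=[-0.7388]
Step 4: x=[9.7106] v=[-0.9385]
Step 5: x=[9.4905] v=[-1.1006]
Step 6: x=[9.2468] v=[-1.2187]
Step 7: x=[8.9892] v=[-1.2881]
Step 8: x=[8.7280] v=[-1.3059]
Step 9: x=[8.4737] v=[-1.2715]
Step 10: x=[8.2365] v=[-1.1862]
Step 11: x=[8.0258] v=[-1.0535]
Step 12: x=[7.8501] v=[-0.8787]
Step 13: x=[7.7164] v=[-0.6687]
Step 14: x=[7.6300] v=[-0.4320]
Step 15: x=[7.5944] v=[-0.1780]
Step 16: x=[7.6110] v=[0.0831]
First v>=0 after going negative at step 16, time=3.2000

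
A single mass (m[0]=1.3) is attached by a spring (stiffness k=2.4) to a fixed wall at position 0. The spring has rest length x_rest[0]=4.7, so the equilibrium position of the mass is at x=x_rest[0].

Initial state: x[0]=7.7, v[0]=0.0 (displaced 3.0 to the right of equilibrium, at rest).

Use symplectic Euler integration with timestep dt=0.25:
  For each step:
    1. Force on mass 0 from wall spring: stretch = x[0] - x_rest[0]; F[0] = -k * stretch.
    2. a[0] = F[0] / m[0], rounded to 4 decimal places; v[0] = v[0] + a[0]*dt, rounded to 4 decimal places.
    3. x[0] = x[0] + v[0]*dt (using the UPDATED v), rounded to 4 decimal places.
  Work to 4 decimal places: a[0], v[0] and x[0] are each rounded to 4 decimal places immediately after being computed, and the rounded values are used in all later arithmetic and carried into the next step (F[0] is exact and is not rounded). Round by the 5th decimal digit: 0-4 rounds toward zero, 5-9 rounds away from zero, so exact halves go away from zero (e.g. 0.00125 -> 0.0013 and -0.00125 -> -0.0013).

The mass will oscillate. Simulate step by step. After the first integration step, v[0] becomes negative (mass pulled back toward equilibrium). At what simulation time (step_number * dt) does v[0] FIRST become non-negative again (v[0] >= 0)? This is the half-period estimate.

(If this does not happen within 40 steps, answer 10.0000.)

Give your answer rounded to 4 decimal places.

Step 0: x=[7.7000] v=[0.0000]
Step 1: x=[7.3539] v=[-1.3846]
Step 2: x=[6.7015] v=[-2.6095]
Step 3: x=[5.8182] v=[-3.5333]
Step 4: x=[4.8059] v=[-4.0494]
Step 5: x=[3.7813] v=[-4.0983]
Step 6: x=[2.8627] v=[-3.6743]
Step 7: x=[2.1561] v=[-2.8263]
Step 8: x=[1.7431] v=[-1.6522]
Step 9: x=[1.6712] v=[-0.2875]
Step 10: x=[1.9488] v=[1.1104]
First v>=0 after going negative at step 10, time=2.5000

Answer: 2.5000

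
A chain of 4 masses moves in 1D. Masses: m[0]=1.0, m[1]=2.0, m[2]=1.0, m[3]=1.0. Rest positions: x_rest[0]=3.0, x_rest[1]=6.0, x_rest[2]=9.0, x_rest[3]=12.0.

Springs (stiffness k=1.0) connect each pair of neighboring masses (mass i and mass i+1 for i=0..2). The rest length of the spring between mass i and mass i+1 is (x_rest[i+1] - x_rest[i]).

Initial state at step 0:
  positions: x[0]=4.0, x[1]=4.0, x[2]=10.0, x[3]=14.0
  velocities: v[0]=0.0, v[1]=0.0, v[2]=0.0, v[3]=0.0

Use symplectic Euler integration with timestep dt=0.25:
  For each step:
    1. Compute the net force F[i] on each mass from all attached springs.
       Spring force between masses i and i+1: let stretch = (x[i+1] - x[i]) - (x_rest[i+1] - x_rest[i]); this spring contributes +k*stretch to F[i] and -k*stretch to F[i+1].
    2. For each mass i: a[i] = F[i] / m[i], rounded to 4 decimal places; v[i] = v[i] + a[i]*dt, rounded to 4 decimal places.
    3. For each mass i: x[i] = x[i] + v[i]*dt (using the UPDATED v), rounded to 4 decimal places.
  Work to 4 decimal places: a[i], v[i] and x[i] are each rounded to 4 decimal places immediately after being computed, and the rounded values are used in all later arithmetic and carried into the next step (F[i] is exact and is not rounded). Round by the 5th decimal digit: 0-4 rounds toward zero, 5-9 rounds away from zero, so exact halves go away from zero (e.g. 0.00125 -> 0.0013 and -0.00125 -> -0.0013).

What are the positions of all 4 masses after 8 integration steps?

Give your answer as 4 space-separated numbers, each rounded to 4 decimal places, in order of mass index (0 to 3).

Step 0: x=[4.0000 4.0000 10.0000 14.0000] v=[0.0000 0.0000 0.0000 0.0000]
Step 1: x=[3.8125 4.1875 9.8750 13.9375] v=[-0.7500 0.7500 -0.5000 -0.2500]
Step 2: x=[3.4609 4.5410 9.6484 13.8086] v=[-1.4063 1.4141 -0.9063 -0.5156]
Step 3: x=[2.9893 5.0204 9.3626 13.6072] v=[-1.8863 1.9175 -1.1431 -0.8057]
Step 4: x=[2.4572 5.5720 9.0707 13.3280] v=[-2.1285 2.2064 -1.1675 -1.1169]
Step 5: x=[1.9323 6.1356 8.8262 12.9702] v=[-2.0998 2.2544 -0.9779 -1.4312]
Step 6: x=[1.4826 6.6519 8.6726 12.5409] v=[-1.7990 2.0653 -0.6146 -1.7172]
Step 7: x=[1.1684 7.0698 8.6344 12.0573] v=[-1.2567 1.6717 -0.1527 -1.9343]
Step 8: x=[1.0356 7.3522 8.7124 11.5473] v=[-0.5314 1.1296 0.3119 -2.0400]

Answer: 1.0356 7.3522 8.7124 11.5473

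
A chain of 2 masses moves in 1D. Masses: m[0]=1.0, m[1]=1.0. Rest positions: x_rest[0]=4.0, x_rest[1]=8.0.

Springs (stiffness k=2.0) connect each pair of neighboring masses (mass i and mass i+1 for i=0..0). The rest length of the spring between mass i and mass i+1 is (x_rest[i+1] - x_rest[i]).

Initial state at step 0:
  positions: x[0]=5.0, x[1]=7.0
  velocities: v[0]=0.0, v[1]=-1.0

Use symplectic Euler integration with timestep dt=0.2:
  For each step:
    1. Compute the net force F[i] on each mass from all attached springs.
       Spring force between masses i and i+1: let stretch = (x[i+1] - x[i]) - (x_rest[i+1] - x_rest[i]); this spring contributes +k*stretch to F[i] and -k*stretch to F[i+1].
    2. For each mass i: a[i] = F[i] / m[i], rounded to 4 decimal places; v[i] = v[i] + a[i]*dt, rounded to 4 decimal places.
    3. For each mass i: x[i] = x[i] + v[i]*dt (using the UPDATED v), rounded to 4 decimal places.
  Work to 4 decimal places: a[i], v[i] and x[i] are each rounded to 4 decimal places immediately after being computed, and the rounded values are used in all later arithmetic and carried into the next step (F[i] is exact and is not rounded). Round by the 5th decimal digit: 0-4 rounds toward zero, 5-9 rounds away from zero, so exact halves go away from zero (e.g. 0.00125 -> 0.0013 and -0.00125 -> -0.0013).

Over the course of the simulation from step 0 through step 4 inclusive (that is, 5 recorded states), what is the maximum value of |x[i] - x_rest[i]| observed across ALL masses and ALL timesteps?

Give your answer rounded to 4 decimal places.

Step 0: x=[5.0000 7.0000] v=[0.0000 -1.0000]
Step 1: x=[4.8400 6.9600] v=[-0.8000 -0.2000]
Step 2: x=[4.5296 7.0704] v=[-1.5520 0.5520]
Step 3: x=[4.1025 7.2975] v=[-2.1357 1.1357]
Step 4: x=[3.6110 7.5890] v=[-2.4577 1.4577]
Max displacement = 1.0400

Answer: 1.0400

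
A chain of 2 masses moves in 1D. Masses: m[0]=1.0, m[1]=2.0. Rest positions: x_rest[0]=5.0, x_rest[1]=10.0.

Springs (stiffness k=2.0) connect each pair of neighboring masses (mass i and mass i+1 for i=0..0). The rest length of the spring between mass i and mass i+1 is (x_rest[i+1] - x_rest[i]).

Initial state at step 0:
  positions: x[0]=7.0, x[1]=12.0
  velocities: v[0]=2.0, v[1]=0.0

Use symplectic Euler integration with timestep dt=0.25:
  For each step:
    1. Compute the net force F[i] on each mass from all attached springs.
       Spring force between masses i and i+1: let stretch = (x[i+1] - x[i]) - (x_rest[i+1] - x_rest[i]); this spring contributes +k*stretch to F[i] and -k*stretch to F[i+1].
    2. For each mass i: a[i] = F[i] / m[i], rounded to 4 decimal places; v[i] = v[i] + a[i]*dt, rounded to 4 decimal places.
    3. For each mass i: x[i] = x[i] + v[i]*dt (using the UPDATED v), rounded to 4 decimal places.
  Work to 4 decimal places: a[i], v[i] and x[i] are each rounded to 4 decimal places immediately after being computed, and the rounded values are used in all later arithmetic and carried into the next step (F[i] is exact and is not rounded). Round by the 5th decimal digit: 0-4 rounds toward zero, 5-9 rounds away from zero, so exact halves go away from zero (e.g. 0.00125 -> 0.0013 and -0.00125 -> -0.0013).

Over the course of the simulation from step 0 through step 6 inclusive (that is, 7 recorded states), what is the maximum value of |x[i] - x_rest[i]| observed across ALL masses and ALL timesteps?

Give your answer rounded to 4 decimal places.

Answer: 3.4790

Derivation:
Step 0: x=[7.0000 12.0000] v=[2.0000 0.0000]
Step 1: x=[7.5000 12.0000] v=[2.0000 0.0000]
Step 2: x=[7.9375 12.0313] v=[1.7500 0.1250]
Step 3: x=[8.2617 12.1192] v=[1.2969 0.3516]
Step 4: x=[8.4431 12.2785] v=[0.7257 0.6372]
Step 5: x=[8.4790 12.5106] v=[0.1434 0.9284]
Step 6: x=[8.3938 12.8032] v=[-0.3408 1.1705]
Max displacement = 3.4790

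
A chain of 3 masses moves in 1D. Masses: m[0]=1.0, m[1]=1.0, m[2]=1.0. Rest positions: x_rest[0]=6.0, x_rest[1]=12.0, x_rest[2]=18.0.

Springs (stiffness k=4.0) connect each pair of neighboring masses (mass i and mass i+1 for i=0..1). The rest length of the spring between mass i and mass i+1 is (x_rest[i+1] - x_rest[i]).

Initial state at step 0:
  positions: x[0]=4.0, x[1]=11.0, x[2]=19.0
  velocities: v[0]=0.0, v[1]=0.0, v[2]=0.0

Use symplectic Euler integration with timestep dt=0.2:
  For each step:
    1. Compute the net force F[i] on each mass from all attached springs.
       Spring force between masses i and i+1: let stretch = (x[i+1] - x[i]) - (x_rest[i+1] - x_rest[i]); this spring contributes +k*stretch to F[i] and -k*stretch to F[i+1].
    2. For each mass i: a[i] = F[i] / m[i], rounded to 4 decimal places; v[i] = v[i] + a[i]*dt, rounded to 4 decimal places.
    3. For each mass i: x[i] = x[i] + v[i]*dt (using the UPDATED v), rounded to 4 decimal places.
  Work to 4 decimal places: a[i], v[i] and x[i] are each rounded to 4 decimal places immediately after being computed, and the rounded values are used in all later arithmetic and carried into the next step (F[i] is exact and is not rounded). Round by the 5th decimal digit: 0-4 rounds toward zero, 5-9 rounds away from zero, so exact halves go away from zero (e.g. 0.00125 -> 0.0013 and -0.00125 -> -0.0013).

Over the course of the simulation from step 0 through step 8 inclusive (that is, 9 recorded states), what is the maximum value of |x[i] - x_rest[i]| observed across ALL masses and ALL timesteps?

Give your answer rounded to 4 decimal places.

Answer: 2.0869

Derivation:
Step 0: x=[4.0000 11.0000 19.0000] v=[0.0000 0.0000 0.0000]
Step 1: x=[4.1600 11.1600 18.6800] v=[0.8000 0.8000 -1.6000]
Step 2: x=[4.4800 11.4032 18.1168] v=[1.6000 1.2160 -2.8160]
Step 3: x=[4.9477 11.6129 17.4394] v=[2.3386 1.0483 -3.3869]
Step 4: x=[5.5219 11.6884 16.7898] v=[2.8708 0.3773 -3.2481]
Step 5: x=[6.1227 11.5934 16.2840] v=[3.0040 -0.4748 -2.5292]
Step 6: x=[6.6388 11.3736 15.9877] v=[2.5806 -1.0989 -1.4817]
Step 7: x=[6.9525 11.1345 15.9131] v=[1.5684 -1.1955 -0.3730]
Step 8: x=[6.9753 10.9909 16.0339] v=[0.1140 -0.7182 0.6041]
Max displacement = 2.0869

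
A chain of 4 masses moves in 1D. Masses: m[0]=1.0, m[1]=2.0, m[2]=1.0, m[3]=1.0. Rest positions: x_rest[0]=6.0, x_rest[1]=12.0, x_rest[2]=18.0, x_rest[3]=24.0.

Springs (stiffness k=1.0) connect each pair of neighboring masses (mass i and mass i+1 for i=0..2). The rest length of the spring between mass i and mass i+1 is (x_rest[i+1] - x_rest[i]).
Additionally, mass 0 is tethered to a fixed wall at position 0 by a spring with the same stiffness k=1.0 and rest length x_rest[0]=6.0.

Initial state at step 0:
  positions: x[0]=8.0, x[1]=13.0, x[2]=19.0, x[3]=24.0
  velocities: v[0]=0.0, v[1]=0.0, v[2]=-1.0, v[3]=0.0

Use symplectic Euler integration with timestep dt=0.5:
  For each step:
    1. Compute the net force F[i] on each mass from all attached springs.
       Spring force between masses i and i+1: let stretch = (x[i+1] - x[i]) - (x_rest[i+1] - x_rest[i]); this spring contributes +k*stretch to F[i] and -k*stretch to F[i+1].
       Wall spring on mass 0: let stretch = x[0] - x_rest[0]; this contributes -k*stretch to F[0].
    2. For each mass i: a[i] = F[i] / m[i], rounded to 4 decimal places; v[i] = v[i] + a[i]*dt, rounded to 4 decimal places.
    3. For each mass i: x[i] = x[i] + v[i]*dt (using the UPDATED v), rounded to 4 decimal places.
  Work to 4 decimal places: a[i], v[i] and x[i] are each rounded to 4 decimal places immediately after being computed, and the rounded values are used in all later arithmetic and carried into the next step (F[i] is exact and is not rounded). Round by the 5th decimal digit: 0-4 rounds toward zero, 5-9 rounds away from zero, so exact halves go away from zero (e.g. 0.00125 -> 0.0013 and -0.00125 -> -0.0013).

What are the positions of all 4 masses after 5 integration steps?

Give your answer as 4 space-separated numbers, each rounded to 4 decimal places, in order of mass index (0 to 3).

Step 0: x=[8.0000 13.0000 19.0000 24.0000] v=[0.0000 0.0000 -1.0000 0.0000]
Step 1: x=[7.2500 13.1250 18.2500 24.2500] v=[-1.5000 0.2500 -1.5000 0.5000]
Step 2: x=[6.1563 13.1563 17.7188 24.5000] v=[-2.1875 0.0625 -1.0625 0.5000]
Step 3: x=[5.2735 12.8829 17.7423 24.5547] v=[-1.7657 -0.5469 0.0469 0.1094]
Step 4: x=[4.9746 12.2657 18.2540 24.4063] v=[-0.5978 -1.2344 1.0234 -0.2968]
Step 5: x=[5.2549 11.4857 18.8067 24.2198] v=[0.5605 -1.5601 1.1054 -0.3730]

Answer: 5.2549 11.4857 18.8067 24.2198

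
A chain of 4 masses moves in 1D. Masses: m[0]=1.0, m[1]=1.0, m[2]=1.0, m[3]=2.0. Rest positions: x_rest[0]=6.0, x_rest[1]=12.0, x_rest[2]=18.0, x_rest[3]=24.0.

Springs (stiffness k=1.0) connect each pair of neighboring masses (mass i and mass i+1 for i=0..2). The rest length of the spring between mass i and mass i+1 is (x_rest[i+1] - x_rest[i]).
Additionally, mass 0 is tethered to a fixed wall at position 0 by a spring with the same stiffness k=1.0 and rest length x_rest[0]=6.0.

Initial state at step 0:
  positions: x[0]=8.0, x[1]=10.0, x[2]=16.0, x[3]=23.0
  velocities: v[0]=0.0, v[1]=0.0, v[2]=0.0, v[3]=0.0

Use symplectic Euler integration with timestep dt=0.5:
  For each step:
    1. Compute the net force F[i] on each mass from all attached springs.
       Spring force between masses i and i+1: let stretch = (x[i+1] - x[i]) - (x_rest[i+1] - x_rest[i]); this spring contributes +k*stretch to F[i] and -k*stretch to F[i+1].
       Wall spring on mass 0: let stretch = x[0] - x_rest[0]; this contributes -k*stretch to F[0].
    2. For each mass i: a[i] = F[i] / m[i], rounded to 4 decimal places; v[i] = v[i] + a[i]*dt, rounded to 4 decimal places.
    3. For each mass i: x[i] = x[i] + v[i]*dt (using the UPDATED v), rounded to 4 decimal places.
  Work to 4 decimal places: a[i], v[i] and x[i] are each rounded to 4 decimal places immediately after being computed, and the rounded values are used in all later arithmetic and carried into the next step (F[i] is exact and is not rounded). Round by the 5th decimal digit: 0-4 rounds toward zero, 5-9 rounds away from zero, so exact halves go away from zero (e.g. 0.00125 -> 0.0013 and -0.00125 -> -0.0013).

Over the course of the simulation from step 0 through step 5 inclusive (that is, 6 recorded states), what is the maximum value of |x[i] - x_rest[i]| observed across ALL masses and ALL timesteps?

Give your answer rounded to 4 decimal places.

Step 0: x=[8.0000 10.0000 16.0000 23.0000] v=[0.0000 0.0000 0.0000 0.0000]
Step 1: x=[6.5000 11.0000 16.2500 22.8750] v=[-3.0000 2.0000 0.5000 -0.2500]
Step 2: x=[4.5000 12.1875 16.8438 22.6719] v=[-4.0000 2.3750 1.1875 -0.4063]
Step 3: x=[3.2969 12.6172 17.7305 22.4903] v=[-2.4063 0.8594 1.7734 -0.3633]
Step 4: x=[3.5996 11.9952 18.5289 22.4637] v=[0.6054 -1.2441 1.5967 -0.0533]
Step 5: x=[5.1013 10.9077 18.6776 22.6952] v=[3.0034 -2.1751 0.2973 0.4630]
Max displacement = 2.7031

Answer: 2.7031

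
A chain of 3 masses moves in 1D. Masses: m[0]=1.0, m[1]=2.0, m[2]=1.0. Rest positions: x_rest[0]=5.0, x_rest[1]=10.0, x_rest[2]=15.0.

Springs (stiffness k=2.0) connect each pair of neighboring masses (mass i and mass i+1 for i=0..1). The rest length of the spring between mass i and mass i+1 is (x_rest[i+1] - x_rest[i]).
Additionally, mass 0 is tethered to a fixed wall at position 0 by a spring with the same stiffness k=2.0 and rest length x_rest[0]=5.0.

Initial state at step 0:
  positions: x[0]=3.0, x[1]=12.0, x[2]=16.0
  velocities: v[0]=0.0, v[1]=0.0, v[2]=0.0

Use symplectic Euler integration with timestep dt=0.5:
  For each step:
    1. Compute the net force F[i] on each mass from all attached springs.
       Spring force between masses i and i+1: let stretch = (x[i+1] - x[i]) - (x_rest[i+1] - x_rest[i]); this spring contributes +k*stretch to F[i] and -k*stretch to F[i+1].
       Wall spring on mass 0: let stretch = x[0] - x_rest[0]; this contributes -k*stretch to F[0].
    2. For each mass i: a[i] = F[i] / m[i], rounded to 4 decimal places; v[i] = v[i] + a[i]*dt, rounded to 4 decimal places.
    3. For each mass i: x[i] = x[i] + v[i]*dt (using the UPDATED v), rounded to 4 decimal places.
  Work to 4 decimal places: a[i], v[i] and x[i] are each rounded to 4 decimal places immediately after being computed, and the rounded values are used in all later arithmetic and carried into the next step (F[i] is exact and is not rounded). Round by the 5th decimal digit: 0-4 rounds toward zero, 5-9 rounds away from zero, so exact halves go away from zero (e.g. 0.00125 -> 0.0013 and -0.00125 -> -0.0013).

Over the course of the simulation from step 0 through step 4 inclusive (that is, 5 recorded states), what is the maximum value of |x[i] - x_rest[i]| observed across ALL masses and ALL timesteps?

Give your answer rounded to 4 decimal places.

Answer: 3.3750

Derivation:
Step 0: x=[3.0000 12.0000 16.0000] v=[0.0000 0.0000 0.0000]
Step 1: x=[6.0000 10.7500 16.5000] v=[6.0000 -2.5000 1.0000]
Step 2: x=[8.3750 9.7500 16.6250] v=[4.7500 -2.0000 0.2500]
Step 3: x=[7.2500 10.1250 15.8125] v=[-2.2500 0.7500 -1.6250]
Step 4: x=[3.9375 11.2032 14.6563] v=[-6.6250 2.1563 -2.3125]
Max displacement = 3.3750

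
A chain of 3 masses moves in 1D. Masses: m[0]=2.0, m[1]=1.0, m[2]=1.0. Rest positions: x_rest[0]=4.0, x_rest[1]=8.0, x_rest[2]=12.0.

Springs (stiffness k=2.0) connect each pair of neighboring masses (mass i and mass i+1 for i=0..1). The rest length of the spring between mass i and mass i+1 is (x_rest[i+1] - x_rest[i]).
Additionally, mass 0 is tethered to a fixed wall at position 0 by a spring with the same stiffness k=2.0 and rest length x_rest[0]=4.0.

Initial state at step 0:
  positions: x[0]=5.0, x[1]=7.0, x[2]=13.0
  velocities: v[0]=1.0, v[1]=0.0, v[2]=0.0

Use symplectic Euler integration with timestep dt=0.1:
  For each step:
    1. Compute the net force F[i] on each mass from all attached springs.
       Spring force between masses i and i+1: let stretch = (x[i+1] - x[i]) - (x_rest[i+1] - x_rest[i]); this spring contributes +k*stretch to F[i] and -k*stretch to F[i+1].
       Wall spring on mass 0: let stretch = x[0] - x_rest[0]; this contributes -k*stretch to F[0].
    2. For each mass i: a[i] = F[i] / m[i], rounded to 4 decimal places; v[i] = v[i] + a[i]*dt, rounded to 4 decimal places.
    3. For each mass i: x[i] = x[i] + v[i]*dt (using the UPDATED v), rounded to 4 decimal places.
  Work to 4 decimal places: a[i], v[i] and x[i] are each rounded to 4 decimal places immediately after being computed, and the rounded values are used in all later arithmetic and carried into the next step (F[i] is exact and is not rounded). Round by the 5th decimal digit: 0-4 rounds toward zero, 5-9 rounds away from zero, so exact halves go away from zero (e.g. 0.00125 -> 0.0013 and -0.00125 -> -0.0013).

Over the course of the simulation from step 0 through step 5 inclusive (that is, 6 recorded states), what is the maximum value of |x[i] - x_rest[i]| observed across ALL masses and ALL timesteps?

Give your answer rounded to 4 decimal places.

Step 0: x=[5.0000 7.0000 13.0000] v=[1.0000 0.0000 0.0000]
Step 1: x=[5.0700 7.0800 12.9600] v=[0.7000 0.8000 -0.4000]
Step 2: x=[5.1094 7.2374 12.8824] v=[0.3940 1.5740 -0.7760]
Step 3: x=[5.1190 7.4651 12.7719] v=[0.0959 2.2774 -1.1050]
Step 4: x=[5.1009 7.7521 12.6353] v=[-0.1814 2.8695 -1.3664]
Step 5: x=[5.0583 8.0837 12.4810] v=[-0.4264 3.3159 -1.5430]
Max displacement = 1.1190

Answer: 1.1190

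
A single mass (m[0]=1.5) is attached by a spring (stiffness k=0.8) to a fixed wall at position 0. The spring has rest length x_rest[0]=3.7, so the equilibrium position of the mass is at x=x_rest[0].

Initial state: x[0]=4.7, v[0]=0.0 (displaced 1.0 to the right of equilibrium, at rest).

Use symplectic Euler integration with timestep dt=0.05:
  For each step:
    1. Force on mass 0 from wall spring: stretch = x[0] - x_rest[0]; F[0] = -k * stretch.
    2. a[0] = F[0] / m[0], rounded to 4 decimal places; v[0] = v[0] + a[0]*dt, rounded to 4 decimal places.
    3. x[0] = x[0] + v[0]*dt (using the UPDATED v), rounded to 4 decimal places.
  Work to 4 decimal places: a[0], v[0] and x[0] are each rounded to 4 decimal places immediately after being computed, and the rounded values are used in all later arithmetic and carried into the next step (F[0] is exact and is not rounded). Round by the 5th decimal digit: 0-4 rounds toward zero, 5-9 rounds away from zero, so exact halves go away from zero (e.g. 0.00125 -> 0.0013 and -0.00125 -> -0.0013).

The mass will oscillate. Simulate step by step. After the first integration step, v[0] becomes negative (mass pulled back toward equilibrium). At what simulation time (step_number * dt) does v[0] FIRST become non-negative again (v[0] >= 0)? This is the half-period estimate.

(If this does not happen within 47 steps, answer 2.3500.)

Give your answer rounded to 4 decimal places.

Answer: 2.3500

Derivation:
Step 0: x=[4.7000] v=[0.0000]
Step 1: x=[4.6987] v=[-0.0267]
Step 2: x=[4.6960] v=[-0.0533]
Step 3: x=[4.6920] v=[-0.0799]
Step 4: x=[4.6867] v=[-0.1064]
Step 5: x=[4.6801] v=[-0.1327]
Step 6: x=[4.6722] v=[-0.1588]
Step 7: x=[4.6630] v=[-0.1847]
Step 8: x=[4.6525] v=[-0.2104]
Step 9: x=[4.6407] v=[-0.2358]
Step 10: x=[4.6277] v=[-0.2609]
Step 11: x=[4.6134] v=[-0.2856]
Step 12: x=[4.5979] v=[-0.3100]
Step 13: x=[4.5812] v=[-0.3339]
Step 14: x=[4.5633] v=[-0.3574]
Step 15: x=[4.5443] v=[-0.3804]
Step 16: x=[4.5242] v=[-0.4029]
Step 17: x=[4.5030] v=[-0.4249]
Step 18: x=[4.4807] v=[-0.4463]
Step 19: x=[4.4573] v=[-0.4671]
Step 20: x=[4.4329] v=[-0.4873]
Step 21: x=[4.4076] v=[-0.5068]
Step 22: x=[4.3813] v=[-0.5257]
Step 23: x=[4.3541] v=[-0.5439]
Step 24: x=[4.3260] v=[-0.5613]
Step 25: x=[4.2971] v=[-0.5780]
Step 26: x=[4.2674] v=[-0.5939]
Step 27: x=[4.2370] v=[-0.6090]
Step 28: x=[4.2058] v=[-0.6233]
Step 29: x=[4.1740] v=[-0.6368]
Step 30: x=[4.1415] v=[-0.6494]
Step 31: x=[4.1084] v=[-0.6612]
Step 32: x=[4.0748] v=[-0.6721]
Step 33: x=[4.0407] v=[-0.6821]
Step 34: x=[4.0061] v=[-0.6912]
Step 35: x=[3.9711] v=[-0.6994]
Step 36: x=[3.9358] v=[-0.7066]
Step 37: x=[3.9002] v=[-0.7129]
Step 38: x=[3.8643] v=[-0.7182]
Step 39: x=[3.8282] v=[-0.7226]
Step 40: x=[3.7919] v=[-0.7260]
Step 41: x=[3.7555] v=[-0.7285]
Step 42: x=[3.7190] v=[-0.7300]
Step 43: x=[3.6825] v=[-0.7305]
Step 44: x=[3.6460] v=[-0.7300]
Step 45: x=[3.6096] v=[-0.7286]
Step 46: x=[3.5733] v=[-0.7262]
Step 47: x=[3.5372] v=[-0.7228]
v[0] did not become non-negative within 47 steps; using fallback time=2.3500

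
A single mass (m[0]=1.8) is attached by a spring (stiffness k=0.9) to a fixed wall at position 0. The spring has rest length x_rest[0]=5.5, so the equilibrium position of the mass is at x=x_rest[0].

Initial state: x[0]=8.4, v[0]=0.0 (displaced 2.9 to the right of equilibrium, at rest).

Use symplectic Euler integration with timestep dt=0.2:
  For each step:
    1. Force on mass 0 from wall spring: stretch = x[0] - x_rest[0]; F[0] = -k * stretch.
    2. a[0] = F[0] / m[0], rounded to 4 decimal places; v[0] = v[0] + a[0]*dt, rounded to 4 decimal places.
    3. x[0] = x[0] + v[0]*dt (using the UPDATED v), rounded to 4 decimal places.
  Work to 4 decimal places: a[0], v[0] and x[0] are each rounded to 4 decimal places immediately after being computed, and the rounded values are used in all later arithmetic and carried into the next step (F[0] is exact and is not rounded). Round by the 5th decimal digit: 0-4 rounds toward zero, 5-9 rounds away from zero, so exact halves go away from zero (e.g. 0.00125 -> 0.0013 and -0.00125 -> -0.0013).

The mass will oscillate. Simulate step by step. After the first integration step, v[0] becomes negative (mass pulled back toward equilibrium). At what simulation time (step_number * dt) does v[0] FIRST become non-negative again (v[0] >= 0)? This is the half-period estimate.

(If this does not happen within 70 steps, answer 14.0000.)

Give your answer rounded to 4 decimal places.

Step 0: x=[8.4000] v=[0.0000]
Step 1: x=[8.3420] v=[-0.2900]
Step 2: x=[8.2272] v=[-0.5742]
Step 3: x=[8.0578] v=[-0.8469]
Step 4: x=[7.8373] v=[-1.1027]
Step 5: x=[7.5700] v=[-1.3364]
Step 6: x=[7.2613] v=[-1.5434]
Step 7: x=[6.9174] v=[-1.7195]
Step 8: x=[6.5452] v=[-1.8612]
Step 9: x=[6.1521] v=[-1.9657]
Step 10: x=[5.7459] v=[-2.0309]
Step 11: x=[5.3348] v=[-2.0555]
Step 12: x=[4.9270] v=[-2.0390]
Step 13: x=[4.5307] v=[-1.9817]
Step 14: x=[4.1537] v=[-1.8848]
Step 15: x=[3.8037] v=[-1.7502]
Step 16: x=[3.4876] v=[-1.5806]
Step 17: x=[3.2117] v=[-1.3794]
Step 18: x=[2.9816] v=[-1.1506]
Step 19: x=[2.8018] v=[-0.8988]
Step 20: x=[2.6760] v=[-0.6290]
Step 21: x=[2.6067] v=[-0.3466]
Step 22: x=[2.5952] v=[-0.0573]
Step 23: x=[2.6418] v=[0.2332]
First v>=0 after going negative at step 23, time=4.6000

Answer: 4.6000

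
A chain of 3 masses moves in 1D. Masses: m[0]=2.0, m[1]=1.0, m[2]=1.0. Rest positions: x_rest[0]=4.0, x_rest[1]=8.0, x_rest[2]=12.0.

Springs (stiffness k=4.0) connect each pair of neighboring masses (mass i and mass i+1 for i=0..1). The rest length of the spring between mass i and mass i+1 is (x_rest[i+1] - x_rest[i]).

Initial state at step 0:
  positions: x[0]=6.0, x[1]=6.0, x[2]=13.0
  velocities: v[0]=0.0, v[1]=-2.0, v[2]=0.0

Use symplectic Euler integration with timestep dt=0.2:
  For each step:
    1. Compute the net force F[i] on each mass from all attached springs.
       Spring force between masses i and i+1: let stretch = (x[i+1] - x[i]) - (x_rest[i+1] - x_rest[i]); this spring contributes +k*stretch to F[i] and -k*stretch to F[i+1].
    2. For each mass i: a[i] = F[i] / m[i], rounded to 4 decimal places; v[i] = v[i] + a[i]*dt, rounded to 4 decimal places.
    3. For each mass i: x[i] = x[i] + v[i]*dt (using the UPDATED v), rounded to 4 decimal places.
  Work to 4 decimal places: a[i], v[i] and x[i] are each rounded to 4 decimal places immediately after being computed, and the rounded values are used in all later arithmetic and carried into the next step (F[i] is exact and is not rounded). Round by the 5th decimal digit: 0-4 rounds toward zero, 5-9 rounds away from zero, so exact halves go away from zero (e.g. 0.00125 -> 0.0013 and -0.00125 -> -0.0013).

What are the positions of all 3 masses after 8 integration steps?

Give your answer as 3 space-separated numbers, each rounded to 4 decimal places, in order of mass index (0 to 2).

Step 0: x=[6.0000 6.0000 13.0000] v=[0.0000 -2.0000 0.0000]
Step 1: x=[5.6800 6.7200 12.5200] v=[-1.6000 3.6000 -2.4000]
Step 2: x=[5.1232 8.2016 11.7520] v=[-2.7840 7.4080 -3.8400]
Step 3: x=[4.4927 9.7587 11.0559] v=[-3.1526 7.7856 -3.4803]
Step 4: x=[3.9635 10.6808 10.7923] v=[-2.6462 4.6106 -1.3181]
Step 5: x=[3.6516 10.5460 11.1508] v=[-1.5593 -0.6740 1.7927]
Step 6: x=[3.5713 9.4049 12.0526] v=[-0.4015 -5.7057 4.5089]
Step 7: x=[3.6377 7.7540 13.1707] v=[0.3319 -8.2544 5.5907]
Step 8: x=[3.7134 6.3112 14.0622] v=[0.3784 -7.2141 4.4573]

Answer: 3.7134 6.3112 14.0622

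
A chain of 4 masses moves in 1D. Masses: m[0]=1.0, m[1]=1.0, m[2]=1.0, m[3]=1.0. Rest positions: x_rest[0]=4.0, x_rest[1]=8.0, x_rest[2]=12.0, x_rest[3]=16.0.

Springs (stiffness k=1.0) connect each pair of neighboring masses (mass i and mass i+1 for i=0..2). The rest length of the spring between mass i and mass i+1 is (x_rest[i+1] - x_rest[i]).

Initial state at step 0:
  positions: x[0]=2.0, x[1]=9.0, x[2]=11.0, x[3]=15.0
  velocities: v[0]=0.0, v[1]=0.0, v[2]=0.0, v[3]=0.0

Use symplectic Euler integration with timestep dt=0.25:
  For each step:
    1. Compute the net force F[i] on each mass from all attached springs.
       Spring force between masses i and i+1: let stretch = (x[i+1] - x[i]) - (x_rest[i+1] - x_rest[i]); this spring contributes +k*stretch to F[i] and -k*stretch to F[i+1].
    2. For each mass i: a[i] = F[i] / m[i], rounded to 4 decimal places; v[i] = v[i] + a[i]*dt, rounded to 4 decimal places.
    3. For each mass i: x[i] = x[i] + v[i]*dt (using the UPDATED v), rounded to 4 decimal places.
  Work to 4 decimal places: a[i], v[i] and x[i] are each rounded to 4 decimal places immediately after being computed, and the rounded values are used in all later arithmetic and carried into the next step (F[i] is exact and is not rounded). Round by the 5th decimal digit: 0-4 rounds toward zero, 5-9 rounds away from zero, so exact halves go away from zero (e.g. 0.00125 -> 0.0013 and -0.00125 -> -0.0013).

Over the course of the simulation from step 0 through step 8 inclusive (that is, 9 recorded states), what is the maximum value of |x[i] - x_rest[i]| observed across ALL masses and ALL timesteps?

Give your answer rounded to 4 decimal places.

Answer: 2.4245

Derivation:
Step 0: x=[2.0000 9.0000 11.0000 15.0000] v=[0.0000 0.0000 0.0000 0.0000]
Step 1: x=[2.1875 8.6875 11.1250 15.0000] v=[0.7500 -1.2500 0.5000 0.0000]
Step 2: x=[2.5313 8.1211 11.3399 15.0078] v=[1.3750 -2.2656 0.8594 0.0313]
Step 3: x=[2.9744 7.4065 11.5828 15.0364] v=[1.7725 -2.8584 0.9717 0.1143]
Step 4: x=[3.4445 6.6759 11.7806 15.0991] v=[1.8805 -2.9224 0.7910 0.2509]
Step 5: x=[3.8666 6.0624 11.8667 15.2044] v=[1.6884 -2.4541 0.3445 0.4213]
Step 6: x=[4.1760 5.6744 11.7987 15.3511] v=[1.2374 -1.5520 -0.2722 0.5869]
Step 7: x=[4.3290 5.5755 11.5699 15.5258] v=[0.6120 -0.3955 -0.9152 0.6988]
Step 8: x=[4.3099 5.7734 11.2137 15.7033] v=[-0.0764 0.7915 -1.4248 0.7098]
Max displacement = 2.4245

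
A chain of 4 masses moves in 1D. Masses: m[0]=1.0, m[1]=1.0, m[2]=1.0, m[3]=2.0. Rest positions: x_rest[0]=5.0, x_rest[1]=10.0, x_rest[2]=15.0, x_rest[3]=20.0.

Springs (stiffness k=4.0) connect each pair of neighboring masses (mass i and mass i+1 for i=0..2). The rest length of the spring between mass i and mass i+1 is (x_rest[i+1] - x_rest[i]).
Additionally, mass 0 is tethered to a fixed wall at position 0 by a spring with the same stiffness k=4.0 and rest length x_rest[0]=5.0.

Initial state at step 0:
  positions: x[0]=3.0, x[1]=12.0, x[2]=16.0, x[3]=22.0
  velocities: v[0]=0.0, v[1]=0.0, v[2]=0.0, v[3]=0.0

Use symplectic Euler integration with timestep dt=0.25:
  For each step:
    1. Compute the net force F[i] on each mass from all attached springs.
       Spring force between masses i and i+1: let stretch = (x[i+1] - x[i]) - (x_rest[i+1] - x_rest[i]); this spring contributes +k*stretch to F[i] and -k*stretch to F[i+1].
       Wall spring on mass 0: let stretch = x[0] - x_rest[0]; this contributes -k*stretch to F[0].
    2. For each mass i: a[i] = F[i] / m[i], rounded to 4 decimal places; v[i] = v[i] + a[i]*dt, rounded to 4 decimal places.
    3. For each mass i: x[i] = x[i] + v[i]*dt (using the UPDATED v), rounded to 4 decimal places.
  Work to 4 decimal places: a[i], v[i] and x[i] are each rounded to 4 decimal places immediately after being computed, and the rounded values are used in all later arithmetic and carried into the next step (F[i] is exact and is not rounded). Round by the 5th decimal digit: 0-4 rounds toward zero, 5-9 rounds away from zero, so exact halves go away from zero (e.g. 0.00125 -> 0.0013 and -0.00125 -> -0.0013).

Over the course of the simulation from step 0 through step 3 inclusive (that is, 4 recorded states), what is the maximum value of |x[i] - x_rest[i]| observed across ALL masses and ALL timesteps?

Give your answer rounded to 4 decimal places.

Step 0: x=[3.0000 12.0000 16.0000 22.0000] v=[0.0000 0.0000 0.0000 0.0000]
Step 1: x=[4.5000 10.7500 16.5000 21.8750] v=[6.0000 -5.0000 2.0000 -0.5000]
Step 2: x=[6.4375 9.3750 16.9063 21.7031] v=[7.7500 -5.5000 1.6250 -0.6875]
Step 3: x=[7.5000 9.1485 16.6289 21.5566] v=[4.2500 -0.9062 -1.1095 -0.5859]
Max displacement = 2.5000

Answer: 2.5000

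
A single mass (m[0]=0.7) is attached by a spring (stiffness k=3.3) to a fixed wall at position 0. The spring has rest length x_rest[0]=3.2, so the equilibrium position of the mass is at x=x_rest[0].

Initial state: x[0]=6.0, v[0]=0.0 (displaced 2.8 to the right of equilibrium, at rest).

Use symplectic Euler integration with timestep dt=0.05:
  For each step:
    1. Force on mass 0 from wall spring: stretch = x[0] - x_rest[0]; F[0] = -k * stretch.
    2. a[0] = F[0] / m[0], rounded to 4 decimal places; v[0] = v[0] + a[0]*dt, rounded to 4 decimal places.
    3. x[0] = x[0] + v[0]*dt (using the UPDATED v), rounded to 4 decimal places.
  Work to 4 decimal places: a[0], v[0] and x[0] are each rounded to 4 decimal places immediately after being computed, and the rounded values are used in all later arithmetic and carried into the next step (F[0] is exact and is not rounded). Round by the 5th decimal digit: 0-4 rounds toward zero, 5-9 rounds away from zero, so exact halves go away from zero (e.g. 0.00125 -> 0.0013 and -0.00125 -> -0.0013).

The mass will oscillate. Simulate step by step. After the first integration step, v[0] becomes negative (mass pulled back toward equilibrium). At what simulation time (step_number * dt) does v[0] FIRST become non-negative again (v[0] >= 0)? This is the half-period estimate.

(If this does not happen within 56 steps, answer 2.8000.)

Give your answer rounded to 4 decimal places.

Step 0: x=[6.0000] v=[0.0000]
Step 1: x=[5.9670] v=[-0.6600]
Step 2: x=[5.9014] v=[-1.3122]
Step 3: x=[5.8040] v=[-1.9490]
Step 4: x=[5.6759] v=[-2.5628]
Step 5: x=[5.5186] v=[-3.1464]
Step 6: x=[5.3340] v=[-3.6929]
Step 7: x=[5.1242] v=[-4.1959]
Step 8: x=[4.8917] v=[-4.6495]
Step 9: x=[4.6393] v=[-5.0483]
Step 10: x=[4.3699] v=[-5.3876]
Step 11: x=[4.0867] v=[-5.6634]
Step 12: x=[3.7931] v=[-5.8724]
Step 13: x=[3.4925] v=[-6.0122]
Step 14: x=[3.1884] v=[-6.0811]
Step 15: x=[2.8845] v=[-6.0784]
Step 16: x=[2.5843] v=[-6.0040]
Step 17: x=[2.2914] v=[-5.8589]
Step 18: x=[2.0092] v=[-5.6447]
Step 19: x=[1.7410] v=[-5.3640]
Step 20: x=[1.4900] v=[-5.0201]
Step 21: x=[1.2592] v=[-4.6170]
Step 22: x=[1.0512] v=[-4.1595]
Step 23: x=[0.8686] v=[-3.6530]
Step 24: x=[0.7134] v=[-3.1035]
Step 25: x=[0.5875] v=[-2.5174]
Step 26: x=[0.4924] v=[-1.9016]
Step 27: x=[0.4292] v=[-1.2634]
Step 28: x=[0.3987] v=[-0.6103]
Step 29: x=[0.4012] v=[0.0500]
First v>=0 after going negative at step 29, time=1.4500

Answer: 1.4500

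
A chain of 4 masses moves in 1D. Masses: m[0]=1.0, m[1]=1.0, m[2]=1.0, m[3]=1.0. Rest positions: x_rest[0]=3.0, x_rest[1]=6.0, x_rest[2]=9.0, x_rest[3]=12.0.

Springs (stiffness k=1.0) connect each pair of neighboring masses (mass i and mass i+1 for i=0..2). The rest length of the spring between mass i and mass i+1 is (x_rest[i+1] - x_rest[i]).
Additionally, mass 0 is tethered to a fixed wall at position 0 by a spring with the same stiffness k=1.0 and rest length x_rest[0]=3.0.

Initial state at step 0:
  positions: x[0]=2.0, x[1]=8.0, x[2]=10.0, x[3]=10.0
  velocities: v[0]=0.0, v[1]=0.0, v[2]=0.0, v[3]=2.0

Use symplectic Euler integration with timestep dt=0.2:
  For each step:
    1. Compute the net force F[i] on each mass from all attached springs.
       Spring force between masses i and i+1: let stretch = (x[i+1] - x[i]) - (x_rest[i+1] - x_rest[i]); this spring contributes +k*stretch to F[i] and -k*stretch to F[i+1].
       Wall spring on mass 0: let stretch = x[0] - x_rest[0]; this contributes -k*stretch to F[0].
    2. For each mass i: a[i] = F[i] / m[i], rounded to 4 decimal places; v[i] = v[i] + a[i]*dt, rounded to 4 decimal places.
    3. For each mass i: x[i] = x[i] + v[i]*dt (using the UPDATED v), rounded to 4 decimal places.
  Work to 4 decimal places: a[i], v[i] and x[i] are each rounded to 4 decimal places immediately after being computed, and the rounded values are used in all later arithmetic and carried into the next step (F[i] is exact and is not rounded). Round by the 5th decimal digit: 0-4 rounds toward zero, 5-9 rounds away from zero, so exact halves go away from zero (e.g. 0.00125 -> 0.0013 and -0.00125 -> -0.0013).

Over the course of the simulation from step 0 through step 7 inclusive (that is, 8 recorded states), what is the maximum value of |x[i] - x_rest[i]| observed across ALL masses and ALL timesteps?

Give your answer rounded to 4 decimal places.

Step 0: x=[2.0000 8.0000 10.0000 10.0000] v=[0.0000 0.0000 0.0000 2.0000]
Step 1: x=[2.1600 7.8400 9.9200 10.5200] v=[0.8000 -0.8000 -0.4000 2.6000]
Step 2: x=[2.4608 7.5360 9.7808 11.1360] v=[1.5040 -1.5200 -0.6960 3.0800]
Step 3: x=[2.8662 7.1188 9.6060 11.8178] v=[2.0269 -2.0861 -0.8739 3.4090]
Step 4: x=[3.3270 6.6310 9.4202 12.5311] v=[2.3042 -2.4392 -0.9290 3.5666]
Step 5: x=[3.7869 6.1226 9.2473 13.2400] v=[2.2996 -2.5422 -0.8647 3.5444]
Step 6: x=[4.1888 5.6457 9.1091 13.9092] v=[2.0094 -2.3844 -0.6911 3.3459]
Step 7: x=[4.4814 5.2491 9.0243 14.5064] v=[1.4630 -1.9831 -0.4238 2.9859]
Max displacement = 2.5064

Answer: 2.5064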